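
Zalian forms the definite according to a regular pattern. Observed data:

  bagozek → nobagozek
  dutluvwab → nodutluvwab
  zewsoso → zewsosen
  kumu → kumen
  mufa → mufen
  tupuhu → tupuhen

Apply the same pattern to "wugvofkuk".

dutluvwab and mufa both have last vowel 'a' yet inflect differently (nodutluvwab, mufen), so the last vowel is not what conditions the rule; whether the stem ends in a vowel or a consonant is.
"wugvofkuk" ends in a consonant. The stems ending in a consonant (bagozek → nobagozek, dutluvwab → nodutluvwab) add the prefix no-.
The other pattern: stems ending in a vowel drop the final letter and add -en.
So wugvofkuk → nowugvofkuk.

nowugvofkuk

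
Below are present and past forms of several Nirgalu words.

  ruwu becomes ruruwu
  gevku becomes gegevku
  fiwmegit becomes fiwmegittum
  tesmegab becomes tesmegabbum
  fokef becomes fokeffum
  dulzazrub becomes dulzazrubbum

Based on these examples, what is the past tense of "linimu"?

ruwu and dulzazrub both have last vowel 'u' yet inflect differently (ruruwu, dulzazrubbum), so the last vowel is not what conditions the rule; whether the stem ends in a vowel or a consonant is.
"linimu" ends in a vowel. The stems ending in a vowel (ruwu → ruruwu, gevku → gegevku) repeat the first consonant+vowel as a prefix.
The other pattern: stems ending in a consonant double the final consonant and add -um.
So linimu → lilinimu.

lilinimu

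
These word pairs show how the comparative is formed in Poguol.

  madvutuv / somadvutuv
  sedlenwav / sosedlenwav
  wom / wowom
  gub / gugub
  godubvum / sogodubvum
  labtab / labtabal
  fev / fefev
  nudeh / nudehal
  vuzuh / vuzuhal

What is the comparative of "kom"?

kokom

gub and labtab both end in -b yet inflect differently (gugub, labtabal), so the final letter is not what conditions the rule; the number of vowels is.
"kom" has 1 vowel. The stems with 1 vowel (gub → gugub, wom → wowom, fev → fefev) repeat the first consonant+vowel as a prefix.
The other patterns: stems with 2 vowels add -al; stems with 3 vowels add the prefix so-.
So kom → kokom.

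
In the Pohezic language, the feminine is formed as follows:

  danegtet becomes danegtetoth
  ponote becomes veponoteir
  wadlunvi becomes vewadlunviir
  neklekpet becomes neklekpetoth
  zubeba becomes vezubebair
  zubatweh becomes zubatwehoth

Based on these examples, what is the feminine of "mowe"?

vemoweir

zubatweh and ponote both have last vowel 'e' yet inflect differently (zubatwehoth, veponoteir), so the last vowel is not what conditions the rule; whether the stem ends in a vowel or a consonant is.
"mowe" ends in a vowel. The stems ending in a vowel (ponote → veponoteir, zubeba → vezubebair, wadlunvi → vewadlunviir) add ve- … -ir around the stem.
The other pattern: stems ending in a consonant add -oth.
So mowe → vemoweir.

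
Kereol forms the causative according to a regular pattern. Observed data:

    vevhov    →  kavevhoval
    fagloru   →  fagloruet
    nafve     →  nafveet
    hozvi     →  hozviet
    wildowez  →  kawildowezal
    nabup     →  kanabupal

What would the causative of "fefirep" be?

kafefirepal

"fefirep" ends in a consonant. The stems ending in a consonant (vevhov → kavevhoval, wildowez → kawildowezal, nabup → kanabupal) add ka- … -al around the stem.
So fefirep → kafefirepal.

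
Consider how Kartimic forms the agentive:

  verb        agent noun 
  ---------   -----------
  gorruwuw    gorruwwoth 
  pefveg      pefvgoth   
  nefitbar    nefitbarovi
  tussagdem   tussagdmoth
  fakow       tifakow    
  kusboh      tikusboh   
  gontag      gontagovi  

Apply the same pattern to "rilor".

tirilor

"rilor" has last vowel 'o'. The stems whose last vowel is 'o' (fakow → tifakow, kusboh → tikusboh) add the prefix ti-.
So rilor → tirilor.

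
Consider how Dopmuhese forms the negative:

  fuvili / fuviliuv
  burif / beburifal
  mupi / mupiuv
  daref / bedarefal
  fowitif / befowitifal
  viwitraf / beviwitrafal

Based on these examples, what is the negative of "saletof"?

"saletof" ends in -f. The stems ending in -f (daref → bedarefal, burif → beburifal, fowitif → befowitifal) add be- … -al around the stem.
The other pattern: stems ending in -i add -uv.
So saletof → besaletofal.

besaletofal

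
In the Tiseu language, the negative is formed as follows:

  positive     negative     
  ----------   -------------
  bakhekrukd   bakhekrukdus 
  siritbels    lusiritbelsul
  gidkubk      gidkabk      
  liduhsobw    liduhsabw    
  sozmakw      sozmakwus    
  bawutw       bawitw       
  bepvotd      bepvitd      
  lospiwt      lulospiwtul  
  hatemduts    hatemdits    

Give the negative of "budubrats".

budubrits

bakhekrukd and bepvotd both end in -d yet inflect differently (bakhekrukdus, bepvitd), so the final letter is not what conditions the rule; the second-to-last letter is.
"budubrats" has second-to-last letter 't'. The stems whose second-to-last letter is 't' (bepvotd → bepvitd, bawutw → bawitw, hatemduts → hatemdits) change the last vowel to 'i'.
The other patterns: stems whose second-to-last letter is 'k' add -us; stems whose second-to-last letter is 'b' change the last vowel to 'a'; stems whose second-to-last letter is 'l' or 'w' add lu- … -ul around the stem.
So budubrats → budubrits.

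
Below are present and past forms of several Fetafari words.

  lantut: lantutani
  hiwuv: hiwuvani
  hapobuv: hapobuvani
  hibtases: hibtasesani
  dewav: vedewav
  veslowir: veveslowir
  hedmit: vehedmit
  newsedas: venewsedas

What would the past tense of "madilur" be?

madilurani

hiwuv and dewav both end in -v yet inflect differently (hiwuvani, vedewav), so the final letter is not what conditions the rule; the last vowel is.
"madilur" has last vowel 'u'. The stems whose last vowel is 'u' (lantut → lantutani, hiwuv → hiwuvani, hapobuv → hapobuvani) add -ani.
So madilur → madilurani.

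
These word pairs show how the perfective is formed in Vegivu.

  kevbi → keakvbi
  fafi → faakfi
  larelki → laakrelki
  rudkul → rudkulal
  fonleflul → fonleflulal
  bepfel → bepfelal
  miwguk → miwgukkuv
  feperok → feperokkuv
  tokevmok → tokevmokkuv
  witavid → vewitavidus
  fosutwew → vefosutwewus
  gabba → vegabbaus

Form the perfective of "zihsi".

rudkul and miwguk both have last vowel 'u' yet inflect differently (rudkulal, miwgukkuv), so the last vowel is not what conditions the rule; the final letter is.
"zihsi" ends in -i. The stems ending in -i (kevbi → keakvbi, fafi → faakfi, larelki → laakrelki) insert -ak- after the first vowel.
So zihsi → ziakhsi.

ziakhsi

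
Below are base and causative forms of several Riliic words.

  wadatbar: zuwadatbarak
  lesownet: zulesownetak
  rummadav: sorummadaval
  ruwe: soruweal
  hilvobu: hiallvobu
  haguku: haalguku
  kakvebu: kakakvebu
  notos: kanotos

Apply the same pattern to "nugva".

hilvobu and kakvebu both end in -u yet inflect differently (hiallvobu, kakakvebu), so the final letter is not what conditions the rule; the first letter is.
"nugva" begins with n-. The one such stem in the data (notos → kanotos) adds the prefix ka-, so the same rule applies.
The other patterns: stems beginning with l- or w- add zu- … -ak around the stem; stems beginning with r- add so- … -al around the stem; stems beginning with h- insert -al- after the first vowel.
So nugva → kanugva.

kanugva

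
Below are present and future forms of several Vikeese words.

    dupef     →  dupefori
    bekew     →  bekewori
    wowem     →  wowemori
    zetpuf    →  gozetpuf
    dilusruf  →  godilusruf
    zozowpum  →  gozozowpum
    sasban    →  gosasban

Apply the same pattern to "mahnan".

dupef and zetpuf both end in -f yet inflect differently (dupefori, gozetpuf), so the final letter is not what conditions the rule; the last vowel is.
"mahnan" has last vowel 'a'. The one such stem in the data (sasban → gosasban) adds the prefix go-, so the same rule applies.
So mahnan → gomahnan.

gomahnan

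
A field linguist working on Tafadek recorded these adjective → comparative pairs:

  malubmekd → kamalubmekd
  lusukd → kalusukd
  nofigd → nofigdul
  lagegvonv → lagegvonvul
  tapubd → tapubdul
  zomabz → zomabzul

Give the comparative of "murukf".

kamurukf

"murukf" has second-to-last letter 'k'. The stems whose second-to-last letter is 'k' (malubmekd → kamalubmekd, lusukd → kalusukd) add the prefix ka-.
The other pattern: stems whose second-to-last letter is 'b', 'g' or 'n' add -ul.
So murukf → kamurukf.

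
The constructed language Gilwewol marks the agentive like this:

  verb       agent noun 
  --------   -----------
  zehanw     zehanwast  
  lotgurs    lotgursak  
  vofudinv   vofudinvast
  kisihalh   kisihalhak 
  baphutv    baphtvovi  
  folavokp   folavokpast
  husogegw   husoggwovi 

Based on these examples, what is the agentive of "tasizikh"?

tasizikhast

"tasizikh" has second-to-last letter 'k'. The one such stem in the data (folavokp → folavokpast) adds -ast, so the same rule applies.
The other patterns: stems whose second-to-last letter is 'g' or 't' delete the last vowel and add -ovi; stems whose second-to-last letter is 'l' or 'r' add -ak.
So tasizikh → tasizikhast.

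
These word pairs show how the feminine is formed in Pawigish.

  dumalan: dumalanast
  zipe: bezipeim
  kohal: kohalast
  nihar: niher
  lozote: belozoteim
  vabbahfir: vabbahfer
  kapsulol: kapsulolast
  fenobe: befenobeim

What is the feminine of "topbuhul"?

nihar and kohal both have last vowel 'a' yet inflect differently (niher, kohalast), so the last vowel is not what conditions the rule; the final letter is.
"topbuhul" ends in -l. The stems ending in -l (kohal → kohalast, kapsulol → kapsulolast) add -ast.
So topbuhul → topbuhulast.

topbuhulast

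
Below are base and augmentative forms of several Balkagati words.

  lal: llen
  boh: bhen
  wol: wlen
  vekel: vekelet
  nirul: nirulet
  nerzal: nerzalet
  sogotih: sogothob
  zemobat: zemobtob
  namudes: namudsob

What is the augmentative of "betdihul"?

betdihlob

lal and vekel both end in -l yet inflect differently (llen, vekelet), so the final letter is not what conditions the rule; the number of vowels is.
"betdihul" has 3 vowels. The stems with 3 vowels (sogotih → sogothob, zemobat → zemobtob, namudes → namudsob) delete the last vowel and add -ob.
So betdihul → betdihlob.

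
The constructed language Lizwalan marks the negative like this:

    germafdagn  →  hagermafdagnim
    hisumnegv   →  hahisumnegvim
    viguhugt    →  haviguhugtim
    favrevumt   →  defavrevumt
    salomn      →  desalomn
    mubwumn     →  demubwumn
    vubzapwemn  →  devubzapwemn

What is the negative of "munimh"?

demunimh

viguhugt and favrevumt both end in -t yet inflect differently (haviguhugtim, defavrevumt), so the final letter is not what conditions the rule; the second-to-last letter is.
"munimh" has second-to-last letter 'm'. The stems whose second-to-last letter is 'm' (favrevumt → defavrevumt, salomn → desalomn, mubwumn → demubwumn) add the prefix de-.
So munimh → demunimh.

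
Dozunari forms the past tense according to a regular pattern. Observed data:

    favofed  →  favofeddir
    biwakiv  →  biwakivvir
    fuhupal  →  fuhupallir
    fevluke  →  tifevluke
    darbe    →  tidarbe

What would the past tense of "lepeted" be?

lepeteddir

favofed and fevluke both have last vowel 'e' yet inflect differently (favofeddir, tifevluke), so the last vowel is not what conditions the rule; whether the stem ends in a vowel or a consonant is.
"lepeted" ends in a consonant. The stems ending in a consonant (favofed → favofeddir, biwakiv → biwakivvir, fuhupal → fuhupallir) double the final consonant and add -ir.
The other pattern: stems ending in a vowel add the prefix ti-.
So lepeted → lepeteddir.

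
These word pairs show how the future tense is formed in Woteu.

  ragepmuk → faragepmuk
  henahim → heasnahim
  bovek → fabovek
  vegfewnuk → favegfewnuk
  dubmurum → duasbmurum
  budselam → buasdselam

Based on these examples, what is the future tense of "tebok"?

fatebok

dubmurum and ragepmuk both have last vowel 'u' yet inflect differently (duasbmurum, faragepmuk), so the last vowel is not what conditions the rule; the final letter is.
"tebok" ends in -k. The stems ending in -k (ragepmuk → faragepmuk, bovek → fabovek, vegfewnuk → favegfewnuk) add the prefix fa-.
The other pattern: stems ending in -m insert -as- after the first vowel.
So tebok → fatebok.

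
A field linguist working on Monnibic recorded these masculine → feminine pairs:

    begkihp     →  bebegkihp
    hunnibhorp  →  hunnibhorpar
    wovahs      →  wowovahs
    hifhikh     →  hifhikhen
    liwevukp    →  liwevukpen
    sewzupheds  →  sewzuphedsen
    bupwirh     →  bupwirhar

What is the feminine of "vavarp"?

begkihp and hunnibhorp both end in -p yet inflect differently (bebegkihp, hunnibhorpar), so the final letter is not what conditions the rule; the second-to-last letter is.
"vavarp" has second-to-last letter 'r'. The stems whose second-to-last letter is 'r' (hunnibhorp → hunnibhorpar, bupwirh → bupwirhar) add -ar.
The other patterns: stems whose second-to-last letter is 'h' repeat the first consonant+vowel as a prefix; stems whose second-to-last letter is 'd' or 'k' add -en.
So vavarp → vavarpar.

vavarpar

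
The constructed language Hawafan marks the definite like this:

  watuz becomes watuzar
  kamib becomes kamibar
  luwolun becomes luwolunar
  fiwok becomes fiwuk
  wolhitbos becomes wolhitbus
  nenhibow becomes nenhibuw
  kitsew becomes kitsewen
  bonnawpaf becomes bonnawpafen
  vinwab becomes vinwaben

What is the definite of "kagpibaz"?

nenhibow and kitsew both end in -w yet inflect differently (nenhibuw, kitsewen), so the final letter is not what conditions the rule; the last vowel is.
"kagpibaz" has last vowel 'a'. The stems whose last vowel is 'a' (bonnawpaf → bonnawpafen, vinwab → vinwaben) add -en.
The other patterns: stems whose last vowel is 'i' or 'u' add -ar; stems whose last vowel is 'o' change the last vowel to 'u'.
So kagpibaz → kagpibazen.

kagpibazen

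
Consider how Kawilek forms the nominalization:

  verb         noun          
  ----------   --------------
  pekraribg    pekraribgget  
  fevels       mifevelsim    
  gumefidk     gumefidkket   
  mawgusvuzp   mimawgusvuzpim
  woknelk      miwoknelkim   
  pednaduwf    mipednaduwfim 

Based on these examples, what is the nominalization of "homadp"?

"homadp" has second-to-last letter 'd'. The one such stem in the data (gumefidk → gumefidkket) doubles the final consonant and adds -et (as does pekraribg), so the same rule applies.
The other pattern: stems whose second-to-last letter is 'l', 'w' or 'z' add mi- … -im around the stem.
So homadp → homadppet.

homadppet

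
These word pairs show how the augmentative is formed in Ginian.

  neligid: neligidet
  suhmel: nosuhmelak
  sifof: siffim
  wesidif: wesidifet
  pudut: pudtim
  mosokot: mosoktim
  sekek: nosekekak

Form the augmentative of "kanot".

kantim

"kanot" has last vowel 'o'. The stems whose last vowel is 'o' (sifof → siffim, mosokot → mosoktim) delete the last vowel and add -im.
The other patterns: stems whose last vowel is 'e' add no- … -ak around the stem; stems whose last vowel is 'i' add -et.
So kanot → kantim.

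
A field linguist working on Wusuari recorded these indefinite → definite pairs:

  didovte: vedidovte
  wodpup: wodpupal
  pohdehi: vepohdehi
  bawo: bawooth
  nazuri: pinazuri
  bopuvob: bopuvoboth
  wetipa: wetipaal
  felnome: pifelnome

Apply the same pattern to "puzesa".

pohdehi and nazuri both end in -i yet inflect differently (vepohdehi, pinazuri), so the final letter is not what conditions the rule; the first letter is.
"puzesa" begins with p-. The one such stem in the data (pohdehi → vepohdehi) adds the prefix ve-, so the same rule applies.
So puzesa → vepuzesa.

vepuzesa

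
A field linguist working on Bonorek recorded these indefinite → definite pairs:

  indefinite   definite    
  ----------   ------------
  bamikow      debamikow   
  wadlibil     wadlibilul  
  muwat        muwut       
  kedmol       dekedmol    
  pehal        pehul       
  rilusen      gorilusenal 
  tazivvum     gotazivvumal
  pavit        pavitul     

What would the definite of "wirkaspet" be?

gowirkaspetal

pehal and kedmol both end in -l yet inflect differently (pehul, dekedmol), so the final letter is not what conditions the rule; the last vowel is.
"wirkaspet" has last vowel 'e'. The one such stem in the data (rilusen → gorilusenal) adds go- … -al around the stem, so the same rule applies.
The other patterns: stems whose last vowel is 'a' change the last vowel to 'u'; stems whose last vowel is 'o' add the prefix de-; stems whose last vowel is 'i' add -ul.
So wirkaspet → gowirkaspetal.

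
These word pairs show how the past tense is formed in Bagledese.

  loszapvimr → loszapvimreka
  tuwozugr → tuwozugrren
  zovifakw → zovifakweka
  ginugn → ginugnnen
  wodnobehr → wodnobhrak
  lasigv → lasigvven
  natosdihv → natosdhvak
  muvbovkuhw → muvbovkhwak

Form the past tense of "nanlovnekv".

wodnobehr and tuwozugr both end in -r yet inflect differently (wodnobhrak, tuwozugrren), so the final letter is not what conditions the rule; the second-to-last letter is.
"nanlovnekv" has second-to-last letter 'k'. The one such stem in the data (zovifakw → zovifakweka) adds -eka, so the same rule applies.
The other patterns: stems whose second-to-last letter is 'h' delete the last vowel and add -ak; stems whose second-to-last letter is 'g' double the final consonant and add -en.
So nanlovnekv → nanlovnekveka.

nanlovnekveka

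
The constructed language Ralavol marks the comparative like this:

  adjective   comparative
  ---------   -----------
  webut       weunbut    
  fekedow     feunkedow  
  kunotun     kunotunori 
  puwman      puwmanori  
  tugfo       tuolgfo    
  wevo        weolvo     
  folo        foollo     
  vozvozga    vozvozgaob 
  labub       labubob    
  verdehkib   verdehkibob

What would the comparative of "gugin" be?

"gugin" ends in -n. The stems ending in -n (kunotun → kunotunori, puwman → puwmanori) add -ori.
The other patterns: stems ending in -t or -w insert -un- after the first vowel; stems ending in -o insert -ol- after the first vowel; stems ending in -a or -b add -ob.
So gugin → guginori.

guginori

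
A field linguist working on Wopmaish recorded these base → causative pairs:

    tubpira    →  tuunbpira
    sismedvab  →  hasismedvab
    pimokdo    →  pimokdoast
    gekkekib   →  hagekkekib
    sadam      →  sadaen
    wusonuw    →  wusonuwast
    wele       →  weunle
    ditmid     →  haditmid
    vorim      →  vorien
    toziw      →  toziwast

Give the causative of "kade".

kaunde

"kade" ends in -e. The one such stem in the data (wele → weunle) inserts -un- after the first vowel (as does tubpira), so the same rule applies.
So kade → kaunde.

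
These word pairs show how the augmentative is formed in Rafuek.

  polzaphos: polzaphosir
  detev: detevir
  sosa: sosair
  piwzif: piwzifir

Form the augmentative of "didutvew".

didutvewir

Every pair shown (polzaphos → polzaphosir, detev → detevir, sosa → sosair, …) follows the same rule: add -ir.
So didutvew → didutvewir.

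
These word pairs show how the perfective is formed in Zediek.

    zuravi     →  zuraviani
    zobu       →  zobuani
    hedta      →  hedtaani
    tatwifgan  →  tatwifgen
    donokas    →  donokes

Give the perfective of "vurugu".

vuruguani

"vurugu" ends in a vowel. The stems ending in a vowel (zuravi → zuraviani, zobu → zobuani, hedta → hedtaani) add -ani.
The other pattern: stems ending in a consonant change the last vowel to 'e'.
So vurugu → vuruguani.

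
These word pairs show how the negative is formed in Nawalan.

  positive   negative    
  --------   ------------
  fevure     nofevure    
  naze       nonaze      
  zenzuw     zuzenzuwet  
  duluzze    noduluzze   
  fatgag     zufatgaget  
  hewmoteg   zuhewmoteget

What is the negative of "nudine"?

nonudine

fevure and hewmoteg both have last vowel 'e' yet inflect differently (nofevure, zuhewmoteget), so the last vowel is not what conditions the rule; the final letter is.
"nudine" ends in -e. The stems ending in -e (fevure → nofevure, naze → nonaze, duluzze → noduluzze) add the prefix no-.
So nudine → nonudine.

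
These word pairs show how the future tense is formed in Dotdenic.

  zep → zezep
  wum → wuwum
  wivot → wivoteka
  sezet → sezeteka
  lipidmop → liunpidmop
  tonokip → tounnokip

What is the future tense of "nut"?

zep and lipidmop both end in -p yet inflect differently (zezep, liunpidmop), so the final letter is not what conditions the rule; the number of vowels is.
"nut" has 1 vowel. The stems with 1 vowel (zep → zezep, wum → wuwum) repeat the first consonant+vowel as a prefix.
The other patterns: stems with 2 vowels add -eka; stems with 3 vowels insert -un- after the first vowel.
So nut → nunut.

nunut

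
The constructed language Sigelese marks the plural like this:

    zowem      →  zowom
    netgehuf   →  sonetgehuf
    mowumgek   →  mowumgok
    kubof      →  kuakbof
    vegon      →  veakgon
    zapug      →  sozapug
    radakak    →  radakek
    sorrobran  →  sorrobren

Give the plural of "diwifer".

netgehuf and kubof both end in -f yet inflect differently (sonetgehuf, kuakbof), so the final letter is not what conditions the rule; the last vowel is.
"diwifer" has last vowel 'e'. The stems whose last vowel is 'e' (mowumgek → mowumgok, zowem → zowom) change the last vowel to 'o'.
The other patterns: stems whose last vowel is 'u' add the prefix so-; stems whose last vowel is 'o' insert -ak- after the first vowel; stems whose last vowel is 'a' change the last vowel to 'e'.
So diwifer → diwifor.

diwifor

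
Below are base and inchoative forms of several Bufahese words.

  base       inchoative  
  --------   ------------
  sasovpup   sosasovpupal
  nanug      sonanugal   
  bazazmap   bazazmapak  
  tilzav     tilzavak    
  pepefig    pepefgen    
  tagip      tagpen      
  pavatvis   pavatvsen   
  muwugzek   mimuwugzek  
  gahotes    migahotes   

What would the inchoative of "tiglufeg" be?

"tiglufeg" has last vowel 'e'. The stems whose last vowel is 'e' (muwugzek → mimuwugzek, gahotes → migahotes) add the prefix mi-.
The other patterns: stems whose last vowel is 'u' add so- … -al around the stem; stems whose last vowel is 'a' add -ak; stems whose last vowel is 'i' delete the last vowel and add -en.
So tiglufeg → mitiglufeg.

mitiglufeg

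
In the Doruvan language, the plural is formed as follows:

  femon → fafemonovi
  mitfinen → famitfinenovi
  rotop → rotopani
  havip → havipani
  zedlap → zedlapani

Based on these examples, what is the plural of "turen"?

rotop and femon both have last vowel 'o' yet inflect differently (rotopani, fafemonovi), so the last vowel is not what conditions the rule; the final letter is.
"turen" ends in -n. The stems ending in -n (femon → fafemonovi, mitfinen → famitfinenovi) add fa- … -ovi around the stem.
The other pattern: stems ending in -p add -ani.
So turen → faturenovi.

faturenovi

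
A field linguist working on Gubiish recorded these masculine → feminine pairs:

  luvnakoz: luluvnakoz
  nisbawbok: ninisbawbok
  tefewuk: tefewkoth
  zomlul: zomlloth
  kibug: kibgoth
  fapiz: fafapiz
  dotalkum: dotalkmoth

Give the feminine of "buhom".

bubuhom

tefewuk and nisbawbok both end in -k yet inflect differently (tefewkoth, ninisbawbok), so the final letter is not what conditions the rule; the last vowel is.
"buhom" has last vowel 'o'. The stems whose last vowel is 'o' (nisbawbok → ninisbawbok, luvnakoz → luluvnakoz) repeat the first consonant+vowel as a prefix.
The other pattern: stems whose last vowel is 'u' delete the last vowel and add -oth.
So buhom → bubuhom.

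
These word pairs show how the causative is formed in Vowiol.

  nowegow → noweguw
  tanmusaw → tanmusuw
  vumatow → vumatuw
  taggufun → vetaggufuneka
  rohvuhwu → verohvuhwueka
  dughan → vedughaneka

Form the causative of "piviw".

pivuw

"piviw" ends in -w. The stems ending in -w (nowegow → noweguw, tanmusaw → tanmusuw, vumatow → vumatuw) change the last vowel to 'u'.
The other pattern: stems ending in -n or -u add ve- … -eka around the stem.
So piviw → pivuw.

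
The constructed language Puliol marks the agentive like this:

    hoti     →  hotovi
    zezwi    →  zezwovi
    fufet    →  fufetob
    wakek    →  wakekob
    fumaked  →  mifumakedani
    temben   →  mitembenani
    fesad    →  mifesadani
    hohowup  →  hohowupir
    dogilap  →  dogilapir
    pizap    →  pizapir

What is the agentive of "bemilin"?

fufet and fumaked both have last vowel 'e' yet inflect differently (fufetob, mifumakedani), so the last vowel is not what conditions the rule; the final letter is.
"bemilin" ends in -n. The one such stem in the data (temben → mitembenani) adds mi- … -ani around the stem, so the same rule applies.
The other patterns: stems ending in -i drop the final letter and add -ovi; stems ending in -k or -t add -ob; stems ending in -p add -ir.
So bemilin → mibemilinani.

mibemilinani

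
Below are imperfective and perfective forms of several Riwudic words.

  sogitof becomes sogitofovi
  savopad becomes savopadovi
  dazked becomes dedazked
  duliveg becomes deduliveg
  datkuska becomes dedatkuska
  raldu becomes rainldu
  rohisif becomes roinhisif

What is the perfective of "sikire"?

sikireovi

savopad and dazked both end in -d yet inflect differently (savopadovi, dedazked), so the final letter is not what conditions the rule; the first letter is.
"sikire" begins with s-. The stems beginning with s- (sogitof → sogitofovi, savopad → savopadovi) add -ovi.
So sikire → sikireovi.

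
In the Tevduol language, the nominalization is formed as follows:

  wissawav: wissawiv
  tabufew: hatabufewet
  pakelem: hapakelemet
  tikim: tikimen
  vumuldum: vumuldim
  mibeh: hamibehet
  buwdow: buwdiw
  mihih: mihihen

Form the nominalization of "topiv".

tikim and pakelem both end in -m yet inflect differently (tikimen, hapakelemet), so the final letter is not what conditions the rule; the last vowel is.
"topiv" has last vowel 'i'. The stems whose last vowel is 'i' (mihih → mihihen, tikim → tikimen) add -en.
The other patterns: stems whose last vowel is 'e' add ha- … -et around the stem; stems whose last vowel is 'a', 'o' or 'u' change the last vowel to 'i'.
So topiv → topiven.

topiven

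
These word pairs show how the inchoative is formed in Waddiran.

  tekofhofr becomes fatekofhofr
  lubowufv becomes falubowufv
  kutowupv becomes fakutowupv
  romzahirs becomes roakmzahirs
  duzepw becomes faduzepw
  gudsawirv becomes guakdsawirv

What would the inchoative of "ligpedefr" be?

gudsawirv and kutowupv both end in -v yet inflect differently (guakdsawirv, fakutowupv), so the final letter is not what conditions the rule; the second-to-last letter is.
"ligpedefr" has second-to-last letter 'f'. The stems whose second-to-last letter is 'f' (tekofhofr → fatekofhofr, lubowufv → falubowufv) add the prefix fa-.
So ligpedefr → faligpedefr.

faligpedefr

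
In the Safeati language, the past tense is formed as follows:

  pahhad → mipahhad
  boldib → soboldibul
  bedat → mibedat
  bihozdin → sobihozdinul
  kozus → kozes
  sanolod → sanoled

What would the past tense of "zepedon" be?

zepeden

"zepedon" has last vowel 'o'. The one such stem in the data (sanolod → sanoled) changes the last vowel to 'e' (as does kozus), so the same rule applies.
The other patterns: stems whose last vowel is 'i' add so- … -ul around the stem; stems whose last vowel is 'a' add the prefix mi-.
So zepedon → zepeden.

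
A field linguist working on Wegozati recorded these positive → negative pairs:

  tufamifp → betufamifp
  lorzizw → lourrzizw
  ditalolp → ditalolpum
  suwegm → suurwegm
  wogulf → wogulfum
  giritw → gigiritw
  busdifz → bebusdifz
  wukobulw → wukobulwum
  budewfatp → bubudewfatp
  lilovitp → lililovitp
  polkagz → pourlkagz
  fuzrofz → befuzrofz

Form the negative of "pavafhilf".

budewfatp and tufamifp both end in -p yet inflect differently (bubudewfatp, betufamifp), so the final letter is not what conditions the rule; the second-to-last letter is.
"pavafhilf" has second-to-last letter 'l'. The stems whose second-to-last letter is 'l' (ditalolp → ditalolpum, wogulf → wogulfum, wukobulw → wukobulwum) add -um.
The other patterns: stems whose second-to-last letter is 't' repeat the first consonant+vowel as a prefix; stems whose second-to-last letter is 'f' add the prefix be-; stems whose second-to-last letter is 'g' or 'z' insert -ur- after the first vowel.
So pavafhilf → pavafhilfum.

pavafhilfum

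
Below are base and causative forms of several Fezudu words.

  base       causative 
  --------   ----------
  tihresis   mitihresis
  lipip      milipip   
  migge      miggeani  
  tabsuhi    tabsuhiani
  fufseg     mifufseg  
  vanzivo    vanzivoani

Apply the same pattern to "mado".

madoani

"mado" ends in a vowel. The stems ending in a vowel (migge → miggeani, tabsuhi → tabsuhiani, vanzivo → vanzivoani) add -ani.
The other pattern: stems ending in a consonant add the prefix mi-.
So mado → madoani.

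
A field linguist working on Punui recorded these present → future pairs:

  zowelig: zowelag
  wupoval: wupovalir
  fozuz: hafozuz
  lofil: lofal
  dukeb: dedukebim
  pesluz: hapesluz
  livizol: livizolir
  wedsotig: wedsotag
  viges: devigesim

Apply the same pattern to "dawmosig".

dawmosag

lofil and livizol both end in -l yet inflect differently (lofal, livizolir), so the final letter is not what conditions the rule; the last vowel is.
"dawmosig" has last vowel 'i'. The stems whose last vowel is 'i' (wedsotig → wedsotag, lofil → lofal, zowelig → zowelag) change the last vowel to 'a'.
The other patterns: stems whose last vowel is 'u' add the prefix ha-; stems whose last vowel is 'e' add de- … -im around the stem; stems whose last vowel is 'a' or 'o' add -ir.
So dawmosig → dawmosag.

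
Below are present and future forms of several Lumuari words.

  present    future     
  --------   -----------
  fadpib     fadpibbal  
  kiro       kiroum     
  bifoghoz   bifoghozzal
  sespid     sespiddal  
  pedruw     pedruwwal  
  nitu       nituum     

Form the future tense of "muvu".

"muvu" ends in a vowel. The stems ending in a vowel (kiro → kiroum, nitu → nituum) add -um.
So muvu → muvuum.

muvuum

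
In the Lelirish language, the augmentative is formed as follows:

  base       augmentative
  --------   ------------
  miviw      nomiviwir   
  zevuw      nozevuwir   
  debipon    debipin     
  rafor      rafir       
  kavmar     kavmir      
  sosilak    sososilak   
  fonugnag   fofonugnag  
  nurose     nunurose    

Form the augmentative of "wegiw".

nowegiwir

"wegiw" ends in -w. The stems ending in -w (miviw → nomiviwir, zevuw → nozevuwir) add no- … -ir around the stem.
So wegiw → nowegiwir.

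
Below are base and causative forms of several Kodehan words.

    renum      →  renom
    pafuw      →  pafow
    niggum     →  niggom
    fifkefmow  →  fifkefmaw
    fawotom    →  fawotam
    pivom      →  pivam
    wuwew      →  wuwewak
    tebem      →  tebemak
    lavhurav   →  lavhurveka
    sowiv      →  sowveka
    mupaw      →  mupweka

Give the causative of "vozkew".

vozkewak

pafuw and fifkefmow both end in -w yet inflect differently (pafow, fifkefmaw), so the final letter is not what conditions the rule; the last vowel is.
"vozkew" has last vowel 'e'. The stems whose last vowel is 'e' (wuwew → wuwewak, tebem → tebemak) add -ak.
So vozkew → vozkewak.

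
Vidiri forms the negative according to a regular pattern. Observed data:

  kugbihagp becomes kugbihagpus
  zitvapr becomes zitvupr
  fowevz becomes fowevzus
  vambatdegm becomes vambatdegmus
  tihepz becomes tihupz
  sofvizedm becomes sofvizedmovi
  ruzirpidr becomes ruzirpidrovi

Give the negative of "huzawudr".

huzawudrovi

ruzirpidr and zitvapr both end in -r yet inflect differently (ruzirpidrovi, zitvupr), so the final letter is not what conditions the rule; the second-to-last letter is.
"huzawudr" has second-to-last letter 'd'. The stems whose second-to-last letter is 'd' (ruzirpidr → ruzirpidrovi, sofvizedm → sofvizedmovi) add -ovi.
The other patterns: stems whose second-to-last letter is 'p' change the last vowel to 'u'; stems whose second-to-last letter is 'g' or 'v' add -us.
So huzawudr → huzawudrovi.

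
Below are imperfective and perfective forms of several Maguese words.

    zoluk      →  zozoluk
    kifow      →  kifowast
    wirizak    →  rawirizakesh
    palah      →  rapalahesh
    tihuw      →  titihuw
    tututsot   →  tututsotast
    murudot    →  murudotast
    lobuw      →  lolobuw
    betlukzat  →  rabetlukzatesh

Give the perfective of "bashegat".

zoluk and wirizak both end in -k yet inflect differently (zozoluk, rawirizakesh), so the final letter is not what conditions the rule; the last vowel is.
"bashegat" has last vowel 'a'. The stems whose last vowel is 'a' (wirizak → rawirizakesh, betlukzat → rabetlukzatesh, palah → rapalahesh) add ra- … -esh around the stem.
So bashegat → rabashegatesh.

rabashegatesh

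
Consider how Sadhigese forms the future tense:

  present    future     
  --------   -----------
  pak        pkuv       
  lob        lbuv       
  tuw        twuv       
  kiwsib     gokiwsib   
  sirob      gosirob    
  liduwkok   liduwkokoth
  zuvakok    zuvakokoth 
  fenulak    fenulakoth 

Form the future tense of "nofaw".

gonofaw

lob and kiwsib both end in -b yet inflect differently (lbuv, gokiwsib), so the final letter is not what conditions the rule; the number of vowels is.
"nofaw" has 2 vowels. The stems with 2 vowels (kiwsib → gokiwsib, sirob → gosirob) add the prefix go-.
The other patterns: stems with 1 vowel delete the last vowel and add -uv; stems with 3 vowels add -oth.
So nofaw → gonofaw.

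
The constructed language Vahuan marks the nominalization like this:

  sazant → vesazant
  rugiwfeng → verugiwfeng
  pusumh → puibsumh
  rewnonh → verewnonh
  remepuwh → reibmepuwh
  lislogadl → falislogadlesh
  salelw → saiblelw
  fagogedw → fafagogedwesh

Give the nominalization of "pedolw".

peibdolw

rewnonh and remepuwh both end in -h yet inflect differently (verewnonh, reibmepuwh), so the final letter is not what conditions the rule; the second-to-last letter is.
"pedolw" has second-to-last letter 'l'. The one such stem in the data (salelw → saiblelw) inserts -ib- after the first vowel (as do remepuwh, pusumh), so the same rule applies.
The other patterns: stems whose second-to-last letter is 'n' add the prefix ve-; stems whose second-to-last letter is 'd' add fa- … -esh around the stem.
So pedolw → peibdolw.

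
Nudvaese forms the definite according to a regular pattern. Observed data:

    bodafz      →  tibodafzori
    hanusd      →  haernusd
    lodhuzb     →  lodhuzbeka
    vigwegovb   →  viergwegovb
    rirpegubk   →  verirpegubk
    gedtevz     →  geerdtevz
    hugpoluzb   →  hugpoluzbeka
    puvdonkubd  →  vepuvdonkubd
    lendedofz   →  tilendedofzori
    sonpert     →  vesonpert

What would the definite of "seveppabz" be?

"seveppabz" has second-to-last letter 'b'. The stems whose second-to-last letter is 'b' (rirpegubk → verirpegubk, puvdonkubd → vepuvdonkubd) add the prefix ve-.
So seveppabz → veseveppabz.

veseveppabz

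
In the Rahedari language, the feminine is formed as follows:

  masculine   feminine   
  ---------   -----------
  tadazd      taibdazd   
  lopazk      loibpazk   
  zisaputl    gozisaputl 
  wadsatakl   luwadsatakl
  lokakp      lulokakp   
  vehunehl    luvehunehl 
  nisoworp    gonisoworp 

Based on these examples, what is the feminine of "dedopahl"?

ludedopahl

zisaputl and wadsatakl both end in -l yet inflect differently (gozisaputl, luwadsatakl), so the final letter is not what conditions the rule; the second-to-last letter is.
"dedopahl" has second-to-last letter 'h'. The one such stem in the data (vehunehl → luvehunehl) adds the prefix lu-, so the same rule applies.
So dedopahl → ludedopahl.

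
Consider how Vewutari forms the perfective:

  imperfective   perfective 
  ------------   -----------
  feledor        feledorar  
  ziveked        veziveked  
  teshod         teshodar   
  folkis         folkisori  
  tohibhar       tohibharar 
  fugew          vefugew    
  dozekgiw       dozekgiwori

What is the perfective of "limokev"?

fugew and dozekgiw both end in -w yet inflect differently (vefugew, dozekgiwori), so the final letter is not what conditions the rule; the last vowel is.
"limokev" has last vowel 'e'. The stems whose last vowel is 'e' (ziveked → veziveked, fugew → vefugew) add the prefix ve-.
So limokev → velimokev.

velimokev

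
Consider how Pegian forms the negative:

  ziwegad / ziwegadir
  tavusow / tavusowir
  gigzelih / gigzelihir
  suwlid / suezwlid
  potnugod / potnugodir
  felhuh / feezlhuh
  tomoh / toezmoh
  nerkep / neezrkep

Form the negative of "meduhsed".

meduhsedir

tomoh and gigzelih both end in -h yet inflect differently (toezmoh, gigzelihir), so the final letter is not what conditions the rule; the number of vowels is.
"meduhsed" has 3 vowels. The stems with 3 vowels (gigzelih → gigzelihir, ziwegad → ziwegadir, potnugod → potnugodir) add -ir.
The other pattern: stems with 2 vowels insert -ez- after the first vowel.
So meduhsed → meduhsedir.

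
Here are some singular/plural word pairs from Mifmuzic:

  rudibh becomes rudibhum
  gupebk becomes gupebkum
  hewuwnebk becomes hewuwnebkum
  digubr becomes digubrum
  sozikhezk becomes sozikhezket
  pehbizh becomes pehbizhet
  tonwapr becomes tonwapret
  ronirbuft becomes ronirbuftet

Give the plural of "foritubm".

gupebk and sozikhezk both end in -k yet inflect differently (gupebkum, sozikhezket), so the final letter is not what conditions the rule; the second-to-last letter is.
"foritubm" has second-to-last letter 'b'. The stems whose second-to-last letter is 'b' (rudibh → rudibhum, gupebk → gupebkum, hewuwnebk → hewuwnebkum) add -um.
The other pattern: stems whose second-to-last letter is 'f', 'p' or 'z' add -et.
So foritubm → foritubmum.

foritubmum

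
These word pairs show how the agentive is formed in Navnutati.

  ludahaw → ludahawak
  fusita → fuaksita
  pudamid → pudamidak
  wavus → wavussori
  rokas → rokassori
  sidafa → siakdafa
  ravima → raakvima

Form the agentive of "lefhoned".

lefhonedak

rokas and fusita both have last vowel 'a' yet inflect differently (rokassori, fuaksita), so the last vowel is not what conditions the rule; the final letter is.
"lefhoned" ends in -d. The one such stem in the data (pudamid → pudamidak) adds -ak, so the same rule applies.
The other patterns: stems ending in -s double the final consonant and add -ori; stems ending in -a insert -ak- after the first vowel.
So lefhoned → lefhonedak.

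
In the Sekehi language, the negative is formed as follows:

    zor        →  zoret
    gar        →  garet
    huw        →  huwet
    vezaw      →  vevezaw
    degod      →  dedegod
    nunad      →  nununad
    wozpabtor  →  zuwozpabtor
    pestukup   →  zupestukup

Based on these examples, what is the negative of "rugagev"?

huw and vezaw both end in -w yet inflect differently (huwet, vevezaw), so the final letter is not what conditions the rule; the number of vowels is.
"rugagev" has 3 vowels. The stems with 3 vowels (wozpabtor → zuwozpabtor, pestukup → zupestukup) add the prefix zu-.
So rugagev → zurugagev.

zurugagev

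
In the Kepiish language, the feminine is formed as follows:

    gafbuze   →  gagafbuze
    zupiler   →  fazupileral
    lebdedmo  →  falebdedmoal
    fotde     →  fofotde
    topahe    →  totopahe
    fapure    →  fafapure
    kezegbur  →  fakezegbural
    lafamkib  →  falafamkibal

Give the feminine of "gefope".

gegefope

"gefope" ends in -e. The stems ending in -e (fotde → fofotde, fapure → fafapure, topahe → totopahe) repeat the first consonant+vowel as a prefix.
The other pattern: stems ending in -b, -o or -r add fa- … -al around the stem.
So gefope → gegefope.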